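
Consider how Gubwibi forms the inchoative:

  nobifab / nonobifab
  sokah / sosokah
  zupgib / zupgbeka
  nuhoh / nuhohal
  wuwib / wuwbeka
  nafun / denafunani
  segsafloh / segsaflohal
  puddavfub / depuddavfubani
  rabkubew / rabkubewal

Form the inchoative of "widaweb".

"widaweb" has last vowel 'e'. The one such stem in the data (rabkubew → rabkubewal) adds -al, so the same rule applies.
So widaweb → widawebal.

widawebal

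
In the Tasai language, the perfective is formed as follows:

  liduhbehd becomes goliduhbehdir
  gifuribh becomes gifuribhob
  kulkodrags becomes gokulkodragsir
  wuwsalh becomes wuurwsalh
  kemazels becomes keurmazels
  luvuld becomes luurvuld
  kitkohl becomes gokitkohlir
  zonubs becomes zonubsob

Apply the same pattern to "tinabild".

"tinabild" has second-to-last letter 'l'. The stems whose second-to-last letter is 'l' (wuwsalh → wuurwsalh, luvuld → luurvuld, kemazels → keurmazels) insert -ur- after the first vowel.
So tinabild → tiurnabild.

tiurnabild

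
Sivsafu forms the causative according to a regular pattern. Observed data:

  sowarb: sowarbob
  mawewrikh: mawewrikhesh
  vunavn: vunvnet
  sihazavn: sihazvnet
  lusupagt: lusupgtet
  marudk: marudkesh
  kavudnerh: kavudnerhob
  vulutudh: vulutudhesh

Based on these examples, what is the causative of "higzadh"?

higzadhesh

"higzadh" has second-to-last letter 'd'. The stems whose second-to-last letter is 'd' (marudk → marudkesh, vulutudh → vulutudhesh) add -esh.
So higzadh → higzadhesh.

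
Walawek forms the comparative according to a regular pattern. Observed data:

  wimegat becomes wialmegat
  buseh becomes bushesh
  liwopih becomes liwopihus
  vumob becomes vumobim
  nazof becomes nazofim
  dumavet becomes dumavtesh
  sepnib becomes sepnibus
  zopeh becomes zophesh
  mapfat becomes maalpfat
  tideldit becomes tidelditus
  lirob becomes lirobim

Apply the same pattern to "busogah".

"busogah" has last vowel 'a'. The stems whose last vowel is 'a' (wimegat → wialmegat, mapfat → maalpfat) insert -al- after the first vowel.
The other patterns: stems whose last vowel is 'i' add -us; stems whose last vowel is 'o' add -im; stems whose last vowel is 'e' delete the last vowel and add -esh.
So busogah → bualsogah.

bualsogah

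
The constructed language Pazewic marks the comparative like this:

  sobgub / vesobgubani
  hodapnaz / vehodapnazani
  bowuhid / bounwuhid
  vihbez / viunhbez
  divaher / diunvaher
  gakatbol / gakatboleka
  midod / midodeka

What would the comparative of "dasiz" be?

hodapnaz and vihbez both end in -z yet inflect differently (vehodapnazani, viunhbez), so the final letter is not what conditions the rule; the last vowel is.
"dasiz" has last vowel 'i'. The one such stem in the data (bowuhid → bounwuhid) inserts -un- after the first vowel (as do vihbez, divaher), so the same rule applies.
So dasiz → daunsiz.

daunsiz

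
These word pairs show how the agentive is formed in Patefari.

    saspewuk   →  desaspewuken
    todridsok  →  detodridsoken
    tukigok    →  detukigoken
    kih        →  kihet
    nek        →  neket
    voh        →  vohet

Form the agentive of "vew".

saspewuk and nek both end in -k yet inflect differently (desaspewuken, neket), so the final letter is not what conditions the rule; the number of vowels is.
"vew" has 1 vowel. The stems with 1 vowel (kih → kihet, nek → neket, voh → vohet) add -et.
So vew → vewet.

vewet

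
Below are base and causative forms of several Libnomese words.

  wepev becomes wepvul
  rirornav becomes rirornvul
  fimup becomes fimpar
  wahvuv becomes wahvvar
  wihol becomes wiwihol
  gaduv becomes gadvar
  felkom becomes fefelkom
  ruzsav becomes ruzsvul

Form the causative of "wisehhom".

wiwisehhom

wahvuv and ruzsav both end in -v yet inflect differently (wahvvar, ruzsvul), so the final letter is not what conditions the rule; the last vowel is.
"wisehhom" has last vowel 'o'. The stems whose last vowel is 'o' (felkom → fefelkom, wihol → wiwihol) repeat the first consonant+vowel as a prefix.
So wisehhom → wiwisehhom.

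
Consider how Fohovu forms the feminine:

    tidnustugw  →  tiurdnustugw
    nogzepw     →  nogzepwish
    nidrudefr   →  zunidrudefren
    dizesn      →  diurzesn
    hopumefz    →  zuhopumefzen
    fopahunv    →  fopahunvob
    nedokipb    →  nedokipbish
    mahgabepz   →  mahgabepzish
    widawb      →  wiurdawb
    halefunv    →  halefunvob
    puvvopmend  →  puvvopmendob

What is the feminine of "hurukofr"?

mahgabepz and hopumefz both end in -z yet inflect differently (mahgabepzish, zuhopumefzen), so the final letter is not what conditions the rule; the second-to-last letter is.
"hurukofr" has second-to-last letter 'f'. The stems whose second-to-last letter is 'f' (hopumefz → zuhopumefzen, nidrudefr → zunidrudefren) add zu- … -en around the stem.
The other patterns: stems whose second-to-last letter is 'p' add -ish; stems whose second-to-last letter is 'n' add -ob; stems whose second-to-last letter is 'g', 's' or 'w' insert -ur- after the first vowel.
So hurukofr → zuhurukofren.

zuhurukofren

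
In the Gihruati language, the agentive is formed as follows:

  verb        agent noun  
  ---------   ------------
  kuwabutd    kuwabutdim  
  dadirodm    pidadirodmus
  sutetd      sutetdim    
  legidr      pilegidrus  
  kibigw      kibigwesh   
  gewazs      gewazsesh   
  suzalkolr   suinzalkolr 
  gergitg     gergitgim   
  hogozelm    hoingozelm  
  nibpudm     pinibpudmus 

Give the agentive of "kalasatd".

dadirodm and hogozelm both end in -m yet inflect differently (pidadirodmus, hoingozelm), so the final letter is not what conditions the rule; the second-to-last letter is.
"kalasatd" has second-to-last letter 't'. The stems whose second-to-last letter is 't' (gergitg → gergitgim, sutetd → sutetdim, kuwabutd → kuwabutdim) add -im.
So kalasatd → kalasatdim.

kalasatdim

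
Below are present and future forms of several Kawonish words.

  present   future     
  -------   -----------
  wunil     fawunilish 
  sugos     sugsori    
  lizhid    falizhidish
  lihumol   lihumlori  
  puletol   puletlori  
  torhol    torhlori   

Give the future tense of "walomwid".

puletol and wunil both end in -l yet inflect differently (puletlori, fawunilish), so the final letter is not what conditions the rule; the last vowel is.
"walomwid" has last vowel 'i'. The stems whose last vowel is 'i' (wunil → fawunilish, lizhid → falizhidish) add fa- … -ish around the stem.
The other pattern: stems whose last vowel is 'o' delete the last vowel and add -ori.
So walomwid → fawalomwidish.

fawalomwidish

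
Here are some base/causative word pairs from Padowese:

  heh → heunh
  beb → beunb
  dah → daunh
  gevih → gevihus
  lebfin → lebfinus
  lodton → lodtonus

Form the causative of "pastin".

pastinus

heh and gevih both end in -h yet inflect differently (heunh, gevihus), so the final letter is not what conditions the rule; the number of vowels is.
"pastin" has 2 vowels. The stems with 2 vowels (gevih → gevihus, lebfin → lebfinus, lodton → lodtonus) add -us.
So pastin → pastinus.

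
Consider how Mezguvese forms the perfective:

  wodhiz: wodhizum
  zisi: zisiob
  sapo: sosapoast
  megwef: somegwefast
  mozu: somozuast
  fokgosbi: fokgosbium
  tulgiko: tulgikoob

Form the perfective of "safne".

sapo and tulgiko both end in -o yet inflect differently (sosapoast, tulgikoob), so the final letter is not what conditions the rule; the first letter is.
"safne" begins with s-. The one such stem in the data (sapo → sosapoast) adds so- … -ast around the stem, so the same rule applies.
The other patterns: stems beginning with f- or w- add -um; stems beginning with t- or z- add -ob.
So safne → sosafneast.

sosafneast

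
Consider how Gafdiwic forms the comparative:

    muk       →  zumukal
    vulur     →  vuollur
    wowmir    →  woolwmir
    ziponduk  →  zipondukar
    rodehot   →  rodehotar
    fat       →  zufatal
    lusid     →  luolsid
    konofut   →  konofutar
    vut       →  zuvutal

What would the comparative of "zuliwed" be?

"zuliwed" has 3 vowels. The stems with 3 vowels (ziponduk → zipondukar, konofut → konofutar, rodehot → rodehotar) add -ar.
The other patterns: stems with 1 vowel add zu- … -al around the stem; stems with 2 vowels insert -ol- after the first vowel.
So zuliwed → zuliwedar.

zuliwedar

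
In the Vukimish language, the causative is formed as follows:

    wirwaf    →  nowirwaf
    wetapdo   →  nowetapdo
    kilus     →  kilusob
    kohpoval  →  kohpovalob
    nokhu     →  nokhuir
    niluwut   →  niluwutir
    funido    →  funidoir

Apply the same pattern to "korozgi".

wetapdo and funido both end in -o yet inflect differently (nowetapdo, funidoir), so the final letter is not what conditions the rule; the first letter is.
"korozgi" begins with k-. The stems beginning with k- (kilus → kilusob, kohpoval → kohpovalob) add -ob.
The other patterns: stems beginning with w- add the prefix no-; stems beginning with f- or n- add -ir.
So korozgi → korozgiob.

korozgiob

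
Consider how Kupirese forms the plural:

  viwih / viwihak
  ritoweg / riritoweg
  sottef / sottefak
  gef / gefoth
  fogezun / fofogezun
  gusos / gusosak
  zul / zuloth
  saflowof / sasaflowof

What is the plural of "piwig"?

piwigak

gef and sottef both end in -f yet inflect differently (gefoth, sottefak), so the final letter is not what conditions the rule; the number of vowels is.
"piwig" has 2 vowels. The stems with 2 vowels (viwih → viwihak, sottef → sottefak, gusos → gusosak) add -ak.
So piwig → piwigak.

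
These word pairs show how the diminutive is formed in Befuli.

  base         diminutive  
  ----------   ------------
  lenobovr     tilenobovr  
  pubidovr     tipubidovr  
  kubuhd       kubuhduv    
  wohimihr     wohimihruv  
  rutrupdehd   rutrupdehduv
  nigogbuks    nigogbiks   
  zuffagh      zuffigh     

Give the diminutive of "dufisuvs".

lenobovr and wohimihr both end in -r yet inflect differently (tilenobovr, wohimihruv), so the final letter is not what conditions the rule; the second-to-last letter is.
"dufisuvs" has second-to-last letter 'v'. The stems whose second-to-last letter is 'v' (lenobovr → tilenobovr, pubidovr → tipubidovr) add the prefix ti-.
The other patterns: stems whose second-to-last letter is 'h' add -uv; stems whose second-to-last letter is 'g' or 'k' change the last vowel to 'i'.
So dufisuvs → tidufisuvs.

tidufisuvs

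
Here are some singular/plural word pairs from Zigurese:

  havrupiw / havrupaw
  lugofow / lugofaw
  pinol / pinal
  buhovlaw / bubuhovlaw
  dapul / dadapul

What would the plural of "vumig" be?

vumag

havrupiw and buhovlaw both end in -w yet inflect differently (havrupaw, bubuhovlaw), so the final letter is not what conditions the rule; the last vowel is.
"vumig" has last vowel 'i'. The one such stem in the data (havrupiw → havrupaw) changes the last vowel to 'a' (as do pinol, lugofow), so the same rule applies.
So vumig → vumag.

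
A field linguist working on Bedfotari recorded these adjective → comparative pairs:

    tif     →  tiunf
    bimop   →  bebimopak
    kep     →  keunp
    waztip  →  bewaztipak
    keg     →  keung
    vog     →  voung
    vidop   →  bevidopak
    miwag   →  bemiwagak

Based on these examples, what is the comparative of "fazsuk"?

befazsukak

kep and waztip both end in -p yet inflect differently (keunp, bewaztipak), so the final letter is not what conditions the rule; the number of vowels is.
"fazsuk" has 2 vowels. The stems with 2 vowels (waztip → bewaztipak, vidop → bevidopak, bimop → bebimopak) add be- … -ak around the stem.
The other pattern: stems with 1 vowel insert -un- after the first vowel.
So fazsuk → befazsukak.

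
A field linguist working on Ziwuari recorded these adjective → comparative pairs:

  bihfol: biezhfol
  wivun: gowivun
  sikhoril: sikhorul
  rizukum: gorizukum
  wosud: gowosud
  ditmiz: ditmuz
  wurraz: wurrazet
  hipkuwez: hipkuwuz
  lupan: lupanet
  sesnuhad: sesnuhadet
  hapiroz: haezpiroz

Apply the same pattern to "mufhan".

"mufhan" has last vowel 'a'. The stems whose last vowel is 'a' (lupan → lupanet, sesnuhad → sesnuhadet, wurraz → wurrazet) add -et.
The other patterns: stems whose last vowel is 'u' add the prefix go-; stems whose last vowel is 'o' insert -ez- after the first vowel; stems whose last vowel is 'e' or 'i' change the last vowel to 'u'.
So mufhan → mufhanet.

mufhanet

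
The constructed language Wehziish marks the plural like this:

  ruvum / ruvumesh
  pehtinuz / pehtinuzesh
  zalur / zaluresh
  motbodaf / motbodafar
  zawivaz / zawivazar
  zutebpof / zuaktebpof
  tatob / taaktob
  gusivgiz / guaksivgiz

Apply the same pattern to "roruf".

pehtinuz and zawivaz both end in -z yet inflect differently (pehtinuzesh, zawivazar), so the final letter is not what conditions the rule; the last vowel is.
"roruf" has last vowel 'u'. The stems whose last vowel is 'u' (ruvum → ruvumesh, pehtinuz → pehtinuzesh, zalur → zaluresh) add -esh.
So roruf → rorufesh.

rorufesh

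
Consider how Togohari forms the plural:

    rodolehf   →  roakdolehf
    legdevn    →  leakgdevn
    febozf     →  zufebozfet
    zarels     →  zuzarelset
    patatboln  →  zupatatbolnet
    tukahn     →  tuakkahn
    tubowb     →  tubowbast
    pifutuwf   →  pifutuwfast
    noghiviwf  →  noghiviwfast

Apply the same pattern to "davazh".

zudavazhet

"davazh" has second-to-last letter 'z'. The one such stem in the data (febozf → zufebozfet) adds zu- … -et around the stem, so the same rule applies.
So davazh → zudavazhet.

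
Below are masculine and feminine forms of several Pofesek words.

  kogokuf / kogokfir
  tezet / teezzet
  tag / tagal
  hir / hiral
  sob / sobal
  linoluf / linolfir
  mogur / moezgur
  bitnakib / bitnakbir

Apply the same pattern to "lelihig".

lelihgir

hir and mogur both end in -r yet inflect differently (hiral, moezgur), so the final letter is not what conditions the rule; the number of vowels is.
"lelihig" has 3 vowels. The stems with 3 vowels (bitnakib → bitnakbir, linoluf → linolfir, kogokuf → kogokfir) delete the last vowel and add -ir.
The other patterns: stems with 1 vowel add -al; stems with 2 vowels insert -ez- after the first vowel.
So lelihig → lelihgir.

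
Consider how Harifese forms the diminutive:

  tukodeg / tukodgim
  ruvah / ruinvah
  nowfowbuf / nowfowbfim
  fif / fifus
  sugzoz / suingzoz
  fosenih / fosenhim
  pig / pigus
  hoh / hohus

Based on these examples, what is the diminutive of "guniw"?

hoh and ruvah both end in -h yet inflect differently (hohus, ruinvah), so the final letter is not what conditions the rule; the number of vowels is.
"guniw" has 2 vowels. The stems with 2 vowels (ruvah → ruinvah, sugzoz → suingzoz) insert -in- after the first vowel.
So guniw → guinniw.

guinniw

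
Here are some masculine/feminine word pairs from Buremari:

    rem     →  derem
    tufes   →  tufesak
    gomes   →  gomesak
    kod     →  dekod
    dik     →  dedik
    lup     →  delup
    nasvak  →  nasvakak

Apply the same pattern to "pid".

depid

dik and nasvak both end in -k yet inflect differently (dedik, nasvakak), so the final letter is not what conditions the rule; the number of vowels is.
"pid" has 1 vowel. The stems with 1 vowel (kod → dekod, dik → dedik, lup → delup) add the prefix de-.
So pid → depid.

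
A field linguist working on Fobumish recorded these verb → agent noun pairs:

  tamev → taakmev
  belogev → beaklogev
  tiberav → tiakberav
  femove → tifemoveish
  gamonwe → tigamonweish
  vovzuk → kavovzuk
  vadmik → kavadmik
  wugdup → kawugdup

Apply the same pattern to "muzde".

"muzde" ends in -e. The stems ending in -e (femove → tifemoveish, gamonwe → tigamonweish) add ti- … -ish around the stem.
So muzde → timuzdeish.

timuzdeish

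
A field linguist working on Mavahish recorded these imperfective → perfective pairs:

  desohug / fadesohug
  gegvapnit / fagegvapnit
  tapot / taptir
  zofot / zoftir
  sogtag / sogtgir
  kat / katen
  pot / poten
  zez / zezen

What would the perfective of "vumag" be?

kat and zofot both end in -t yet inflect differently (katen, zoftir), so the final letter is not what conditions the rule; the number of vowels is.
"vumag" has 2 vowels. The stems with 2 vowels (zofot → zoftir, tapot → taptir, sogtag → sogtgir) delete the last vowel and add -ir.
The other patterns: stems with 1 vowel add -en; stems with 3 vowels add the prefix fa-.
So vumag → vumgir.

vumgir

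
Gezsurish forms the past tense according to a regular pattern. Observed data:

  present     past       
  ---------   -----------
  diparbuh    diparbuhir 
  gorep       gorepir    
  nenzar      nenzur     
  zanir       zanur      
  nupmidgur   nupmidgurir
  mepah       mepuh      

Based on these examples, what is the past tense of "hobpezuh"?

nupmidgur and zanir both end in -r yet inflect differently (nupmidgurir, zanur), so the final letter is not what conditions the rule; the last vowel is.
"hobpezuh" has last vowel 'u'. The stems whose last vowel is 'u' (diparbuh → diparbuhir, nupmidgur → nupmidgurir) add -ir.
So hobpezuh → hobpezuhir.

hobpezuhir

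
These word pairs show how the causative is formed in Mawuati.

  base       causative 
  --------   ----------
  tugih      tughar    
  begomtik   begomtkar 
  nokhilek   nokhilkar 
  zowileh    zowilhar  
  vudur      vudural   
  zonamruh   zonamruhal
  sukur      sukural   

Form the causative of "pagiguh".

pagiguhal

"pagiguh" has last vowel 'u'. The stems whose last vowel is 'u' (vudur → vudural, zonamruh → zonamruhal, sukur → sukural) add -al.
The other pattern: stems whose last vowel is 'e' or 'i' delete the last vowel and add -ar.
So pagiguh → pagiguhal.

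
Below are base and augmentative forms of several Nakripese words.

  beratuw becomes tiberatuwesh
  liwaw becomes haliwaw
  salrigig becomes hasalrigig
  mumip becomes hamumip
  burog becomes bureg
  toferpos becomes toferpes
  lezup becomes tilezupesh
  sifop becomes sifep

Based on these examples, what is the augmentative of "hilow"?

"hilow" has last vowel 'o'. The stems whose last vowel is 'o' (toferpos → toferpes, burog → bureg, sifop → sifep) change the last vowel to 'e'.
So hilow → hilew.

hilew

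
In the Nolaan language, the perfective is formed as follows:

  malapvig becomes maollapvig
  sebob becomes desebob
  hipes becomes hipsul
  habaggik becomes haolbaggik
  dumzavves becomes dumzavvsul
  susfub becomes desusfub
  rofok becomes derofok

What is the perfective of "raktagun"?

habaggik and rofok both end in -k yet inflect differently (haolbaggik, derofok), so the final letter is not what conditions the rule; the last vowel is.
"raktagun" has last vowel 'u'. The one such stem in the data (susfub → desusfub) adds the prefix de-, so the same rule applies.
The other patterns: stems whose last vowel is 'i' insert -ol- after the first vowel; stems whose last vowel is 'e' delete the last vowel and add -ul.
So raktagun → deraktagun.

deraktagun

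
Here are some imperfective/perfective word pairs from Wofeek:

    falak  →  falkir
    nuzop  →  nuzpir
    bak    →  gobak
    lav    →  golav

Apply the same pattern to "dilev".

dilvir

falak and bak both end in -k yet inflect differently (falkir, gobak), so the final letter is not what conditions the rule; the number of vowels is.
"dilev" has 2 vowels. The stems with 2 vowels (nuzop → nuzpir, falak → falkir) delete the last vowel and add -ir.
So dilev → dilvir.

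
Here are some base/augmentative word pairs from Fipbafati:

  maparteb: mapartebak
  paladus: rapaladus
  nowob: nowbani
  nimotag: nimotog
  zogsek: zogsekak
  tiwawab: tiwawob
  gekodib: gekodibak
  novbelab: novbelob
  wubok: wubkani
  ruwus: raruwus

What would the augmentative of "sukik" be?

nowob and maparteb both end in -b yet inflect differently (nowbani, mapartebak), so the final letter is not what conditions the rule; the last vowel is.
"sukik" has last vowel 'i'. The one such stem in the data (gekodib → gekodibak) adds -ak, so the same rule applies.
So sukik → sukikak.

sukikak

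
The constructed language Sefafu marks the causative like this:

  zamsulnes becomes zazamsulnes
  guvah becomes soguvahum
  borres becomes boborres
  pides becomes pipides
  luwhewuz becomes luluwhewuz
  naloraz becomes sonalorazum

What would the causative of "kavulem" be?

naloraz and luwhewuz both end in -z yet inflect differently (sonalorazum, luluwhewuz), so the final letter is not what conditions the rule; the last vowel is.
"kavulem" has last vowel 'e'. The stems whose last vowel is 'e' (zamsulnes → zazamsulnes, pides → pipides, borres → boborres) repeat the first consonant+vowel as a prefix.
The other pattern: stems whose last vowel is 'a' add so- … -um around the stem.
So kavulem → kakavulem.

kakavulem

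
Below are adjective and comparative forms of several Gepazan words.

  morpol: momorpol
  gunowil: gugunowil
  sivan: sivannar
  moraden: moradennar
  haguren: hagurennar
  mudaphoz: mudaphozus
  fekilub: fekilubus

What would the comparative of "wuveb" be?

wuvebus

morpol and mudaphoz both have last vowel 'o' yet inflect differently (momorpol, mudaphozus), so the last vowel is not what conditions the rule; the final letter is.
"wuveb" ends in -b. The one such stem in the data (fekilub → fekilubus) adds -us, so the same rule applies.
The other patterns: stems ending in -l repeat the first consonant+vowel as a prefix; stems ending in -n double the final consonant and add -ar.
So wuveb → wuvebus.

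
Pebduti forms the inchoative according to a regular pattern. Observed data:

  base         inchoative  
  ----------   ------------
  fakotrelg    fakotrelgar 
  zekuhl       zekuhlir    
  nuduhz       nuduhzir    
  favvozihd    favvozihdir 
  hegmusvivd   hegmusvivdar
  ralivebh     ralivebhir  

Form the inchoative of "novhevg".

novhevgar

favvozihd and hegmusvivd both end in -d yet inflect differently (favvozihdir, hegmusvivdar), so the final letter is not what conditions the rule; the second-to-last letter is.
"novhevg" has second-to-last letter 'v'. The one such stem in the data (hegmusvivd → hegmusvivdar) adds -ar, so the same rule applies.
The other pattern: stems whose second-to-last letter is 'b' or 'h' add -ir.
So novhevg → novhevgar.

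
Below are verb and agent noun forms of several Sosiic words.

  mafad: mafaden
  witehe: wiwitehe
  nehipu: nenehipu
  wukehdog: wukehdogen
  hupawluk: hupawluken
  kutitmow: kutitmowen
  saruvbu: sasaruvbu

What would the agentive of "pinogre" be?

pipinogre

hupawluk and saruvbu both have last vowel 'u' yet inflect differently (hupawluken, sasaruvbu), so the last vowel is not what conditions the rule; whether the stem ends in a vowel or a consonant is.
"pinogre" ends in a vowel. The stems ending in a vowel (saruvbu → sasaruvbu, nehipu → nenehipu, witehe → wiwitehe) repeat the first consonant+vowel as a prefix.
So pinogre → pipinogre.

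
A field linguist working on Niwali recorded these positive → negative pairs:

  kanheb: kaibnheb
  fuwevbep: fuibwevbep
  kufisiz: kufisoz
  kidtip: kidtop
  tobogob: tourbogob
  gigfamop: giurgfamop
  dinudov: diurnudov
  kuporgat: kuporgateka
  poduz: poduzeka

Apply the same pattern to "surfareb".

suibrfareb

fuwevbep and kidtip both end in -p yet inflect differently (fuibwevbep, kidtop), so the final letter is not what conditions the rule; the last vowel is.
"surfareb" has last vowel 'e'. The stems whose last vowel is 'e' (kanheb → kaibnheb, fuwevbep → fuibwevbep) insert -ib- after the first vowel.
The other patterns: stems whose last vowel is 'i' change the last vowel to 'o'; stems whose last vowel is 'o' insert -ur- after the first vowel; stems whose last vowel is 'a' or 'u' add -eka.
So surfareb → suibrfareb.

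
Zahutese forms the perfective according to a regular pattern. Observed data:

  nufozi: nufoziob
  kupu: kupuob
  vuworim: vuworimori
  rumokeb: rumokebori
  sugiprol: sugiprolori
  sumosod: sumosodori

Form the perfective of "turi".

turiob

nufozi and vuworim both have last vowel 'i' yet inflect differently (nufoziob, vuworimori), so the last vowel is not what conditions the rule; whether the stem ends in a vowel or a consonant is.
"turi" ends in a vowel. The stems ending in a vowel (kupu → kupuob, nufozi → nufoziob) add -ob.
The other pattern: stems ending in a consonant add -ori.
So turi → turiob.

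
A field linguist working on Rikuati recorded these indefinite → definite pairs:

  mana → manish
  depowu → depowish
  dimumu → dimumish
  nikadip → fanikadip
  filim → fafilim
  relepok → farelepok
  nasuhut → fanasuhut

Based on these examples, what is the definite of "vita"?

depowu and nasuhut both have last vowel 'u' yet inflect differently (depowish, fanasuhut), so the last vowel is not what conditions the rule; whether the stem ends in a vowel or a consonant is.
"vita" ends in a vowel. The stems ending in a vowel (mana → manish, depowu → depowish, dimumu → dimumish) drop the final letter and add -ish.
So vita → vitish.

vitish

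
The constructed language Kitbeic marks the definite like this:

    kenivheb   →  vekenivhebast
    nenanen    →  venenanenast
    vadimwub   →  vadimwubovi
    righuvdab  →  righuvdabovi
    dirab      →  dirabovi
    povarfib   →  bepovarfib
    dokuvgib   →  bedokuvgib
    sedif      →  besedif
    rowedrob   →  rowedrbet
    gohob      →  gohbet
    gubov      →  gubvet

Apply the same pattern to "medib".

"medib" has last vowel 'i'. The stems whose last vowel is 'i' (povarfib → bepovarfib, dokuvgib → bedokuvgib, sedif → besedif) add the prefix be-.
The other patterns: stems whose last vowel is 'e' add ve- … -ast around the stem; stems whose last vowel is 'a' or 'u' add -ovi; stems whose last vowel is 'o' delete the last vowel and add -et.
So medib → bemedib.

bemedib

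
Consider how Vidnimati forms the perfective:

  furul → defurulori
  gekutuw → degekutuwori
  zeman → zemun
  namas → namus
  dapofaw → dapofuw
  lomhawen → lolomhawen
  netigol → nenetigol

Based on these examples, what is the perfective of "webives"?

"webives" has last vowel 'e'. The one such stem in the data (lomhawen → lolomhawen) repeats the first consonant+vowel as a prefix (as does netigol), so the same rule applies.
So webives → wewebives.

wewebives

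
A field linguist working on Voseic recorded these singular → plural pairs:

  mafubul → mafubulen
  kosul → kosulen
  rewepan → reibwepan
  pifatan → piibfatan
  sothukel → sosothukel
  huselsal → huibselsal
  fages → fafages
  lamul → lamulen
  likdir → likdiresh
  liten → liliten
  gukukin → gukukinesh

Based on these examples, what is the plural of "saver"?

sasaver

sothukel and mafubul both end in -l yet inflect differently (sosothukel, mafubulen), so the final letter is not what conditions the rule; the last vowel is.
"saver" has last vowel 'e'. The stems whose last vowel is 'e' (sothukel → sosothukel, liten → liliten, fages → fafages) repeat the first consonant+vowel as a prefix.
So saver → sasaver.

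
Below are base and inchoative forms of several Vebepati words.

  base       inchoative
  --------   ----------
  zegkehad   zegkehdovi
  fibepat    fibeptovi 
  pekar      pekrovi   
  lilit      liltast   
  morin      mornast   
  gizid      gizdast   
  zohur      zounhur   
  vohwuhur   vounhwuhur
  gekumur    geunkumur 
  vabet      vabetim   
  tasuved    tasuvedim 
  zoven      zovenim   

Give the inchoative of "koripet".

koripetim

"koripet" has last vowel 'e'. The stems whose last vowel is 'e' (vabet → vabetim, tasuved → tasuvedim, zoven → zovenim) add -im.
The other patterns: stems whose last vowel is 'a' delete the last vowel and add -ovi; stems whose last vowel is 'i' delete the last vowel and add -ast; stems whose last vowel is 'u' insert -un- after the first vowel.
So koripet → koripetim.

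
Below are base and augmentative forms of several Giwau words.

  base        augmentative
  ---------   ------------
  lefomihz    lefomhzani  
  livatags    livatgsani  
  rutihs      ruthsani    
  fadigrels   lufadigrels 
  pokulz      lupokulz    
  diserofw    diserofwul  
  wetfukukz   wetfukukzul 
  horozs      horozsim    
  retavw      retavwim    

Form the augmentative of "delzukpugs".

livatags and fadigrels both end in -s yet inflect differently (livatgsani, lufadigrels), so the final letter is not what conditions the rule; the second-to-last letter is.
"delzukpugs" has second-to-last letter 'g'. The one such stem in the data (livatags → livatgsani) deletes the last vowel and adds -ani (as do lefomihz, rutihs), so the same rule applies.
So delzukpugs → delzukpgsani.

delzukpgsani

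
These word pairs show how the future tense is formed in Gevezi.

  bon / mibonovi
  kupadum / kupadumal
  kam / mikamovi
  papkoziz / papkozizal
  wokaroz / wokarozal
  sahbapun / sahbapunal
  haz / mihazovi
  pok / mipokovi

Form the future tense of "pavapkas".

haz and papkoziz both end in -z yet inflect differently (mihazovi, papkozizal), so the final letter is not what conditions the rule; the number of vowels is.
"pavapkas" has 3 vowels. The stems with 3 vowels (papkoziz → papkozizal, sahbapun → sahbapunal, wokaroz → wokarozal) add -al.
The other pattern: stems with 1 vowel add mi- … -ovi around the stem.
So pavapkas → pavapkasal.

pavapkasal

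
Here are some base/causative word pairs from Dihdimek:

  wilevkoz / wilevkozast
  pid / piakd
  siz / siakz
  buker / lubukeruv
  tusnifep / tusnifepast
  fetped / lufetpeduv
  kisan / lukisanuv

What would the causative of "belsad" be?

lubelsaduv

"belsad" has 2 vowels. The stems with 2 vowels (buker → lubukeruv, fetped → lufetpeduv, kisan → lukisanuv) add lu- … -uv around the stem.
So belsad → lubelsaduv.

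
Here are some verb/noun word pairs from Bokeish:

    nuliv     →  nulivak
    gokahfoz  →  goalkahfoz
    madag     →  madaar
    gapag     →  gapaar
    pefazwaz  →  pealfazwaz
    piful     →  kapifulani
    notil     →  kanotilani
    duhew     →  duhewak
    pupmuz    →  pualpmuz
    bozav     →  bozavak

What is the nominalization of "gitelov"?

madag and pefazwaz both have last vowel 'a' yet inflect differently (madaar, pealfazwaz), so the last vowel is not what conditions the rule; the final letter is.
"gitelov" ends in -v. The stems ending in -v (nuliv → nulivak, bozav → bozavak) add -ak.
The other patterns: stems ending in -g drop the final letter and add -ar; stems ending in -l add ka- … -ani around the stem; stems ending in -z insert -al- after the first vowel.
So gitelov → gitelovak.

gitelovak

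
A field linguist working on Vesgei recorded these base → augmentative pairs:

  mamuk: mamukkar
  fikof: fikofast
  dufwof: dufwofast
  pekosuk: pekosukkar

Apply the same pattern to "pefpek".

"pefpek" ends in -k. The stems ending in -k (pekosuk → pekosukkar, mamuk → mamukkar) double the final consonant and add -ar.
So pefpek → pefpekkar.

pefpekkar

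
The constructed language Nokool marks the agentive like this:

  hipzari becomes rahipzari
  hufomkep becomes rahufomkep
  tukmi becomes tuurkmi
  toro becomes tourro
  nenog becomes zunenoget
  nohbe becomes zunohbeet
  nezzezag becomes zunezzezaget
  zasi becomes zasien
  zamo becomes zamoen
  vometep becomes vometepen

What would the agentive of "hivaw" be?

hipzari and tukmi both end in -i yet inflect differently (rahipzari, tuurkmi), so the final letter is not what conditions the rule; the first letter is.
"hivaw" begins with h-. The stems beginning with h- (hipzari → rahipzari, hufomkep → rahufomkep) add the prefix ra-.
The other patterns: stems beginning with t- insert -ur- after the first vowel; stems beginning with n- add zu- … -et around the stem; stems beginning with v- or z- add -en.
So hivaw → rahivaw.

rahivaw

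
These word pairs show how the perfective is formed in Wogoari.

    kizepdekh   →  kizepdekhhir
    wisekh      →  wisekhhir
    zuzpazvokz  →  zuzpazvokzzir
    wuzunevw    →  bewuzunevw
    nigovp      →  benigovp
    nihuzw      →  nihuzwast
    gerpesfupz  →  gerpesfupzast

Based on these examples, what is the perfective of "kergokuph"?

kergokuphast

"kergokuph" has second-to-last letter 'p'. The one such stem in the data (gerpesfupz → gerpesfupzast) adds -ast, so the same rule applies.
So kergokuph → kergokuphast.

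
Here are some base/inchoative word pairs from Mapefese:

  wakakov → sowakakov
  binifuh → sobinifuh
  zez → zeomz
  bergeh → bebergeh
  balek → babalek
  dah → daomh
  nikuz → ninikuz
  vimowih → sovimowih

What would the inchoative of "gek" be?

"gek" has 1 vowel. The stems with 1 vowel (dah → daomh, zez → zeomz) insert -om- after the first vowel.
So gek → geomk.

geomk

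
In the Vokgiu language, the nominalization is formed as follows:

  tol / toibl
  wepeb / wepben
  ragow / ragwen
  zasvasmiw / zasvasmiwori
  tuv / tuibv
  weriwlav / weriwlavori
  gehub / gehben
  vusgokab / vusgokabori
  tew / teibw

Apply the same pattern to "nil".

tew and ragow both end in -w yet inflect differently (teibw, ragwen), so the final letter is not what conditions the rule; the number of vowels is.
"nil" has 1 vowel. The stems with 1 vowel (tuv → tuibv, tew → teibw, tol → toibl) insert -ib- after the first vowel.
So nil → niibl.

niibl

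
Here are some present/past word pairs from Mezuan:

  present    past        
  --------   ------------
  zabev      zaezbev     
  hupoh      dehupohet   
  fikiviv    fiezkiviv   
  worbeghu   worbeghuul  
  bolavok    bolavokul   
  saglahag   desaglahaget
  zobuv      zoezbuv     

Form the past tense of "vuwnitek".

vuwnitekul

worbeghu and zobuv both have last vowel 'u' yet inflect differently (worbeghuul, zoezbuv), so the last vowel is not what conditions the rule; the final letter is.
"vuwnitek" ends in -k. The one such stem in the data (bolavok → bolavokul) adds -ul, so the same rule applies.
The other patterns: stems ending in -v insert -ez- after the first vowel; stems ending in -g or -h add de- … -et around the stem.
So vuwnitek → vuwnitekul.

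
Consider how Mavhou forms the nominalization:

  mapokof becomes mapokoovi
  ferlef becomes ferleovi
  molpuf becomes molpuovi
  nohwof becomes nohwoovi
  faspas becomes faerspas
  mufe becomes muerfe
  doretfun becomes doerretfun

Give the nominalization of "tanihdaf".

ferlef and mufe both have last vowel 'e' yet inflect differently (ferleovi, muerfe), so the last vowel is not what conditions the rule; the final letter is.
"tanihdaf" ends in -f. The stems ending in -f (mapokof → mapokoovi, ferlef → ferleovi, molpuf → molpuovi) drop the final letter and add -ovi.
So tanihdaf → tanihdaovi.

tanihdaovi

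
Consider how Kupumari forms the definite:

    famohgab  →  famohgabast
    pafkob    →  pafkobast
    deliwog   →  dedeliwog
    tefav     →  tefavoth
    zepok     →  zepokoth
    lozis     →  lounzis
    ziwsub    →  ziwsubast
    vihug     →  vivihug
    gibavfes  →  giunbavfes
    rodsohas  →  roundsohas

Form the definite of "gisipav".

gisipavoth

deliwog and pafkob both have last vowel 'o' yet inflect differently (dedeliwog, pafkobast), so the last vowel is not what conditions the rule; the final letter is.
"gisipav" ends in -v. The one such stem in the data (tefav → tefavoth) adds -oth, so the same rule applies.
The other patterns: stems ending in -s insert -un- after the first vowel; stems ending in -g repeat the first consonant+vowel as a prefix; stems ending in -b add -ast.
So gisipav → gisipavoth.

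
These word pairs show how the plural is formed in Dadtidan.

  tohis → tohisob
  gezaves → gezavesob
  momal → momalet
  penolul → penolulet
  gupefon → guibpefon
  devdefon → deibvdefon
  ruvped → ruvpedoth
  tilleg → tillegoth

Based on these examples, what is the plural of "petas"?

petasob

"petas" ends in -s. The stems ending in -s (tohis → tohisob, gezaves → gezavesob) add -ob.
So petas → petasob.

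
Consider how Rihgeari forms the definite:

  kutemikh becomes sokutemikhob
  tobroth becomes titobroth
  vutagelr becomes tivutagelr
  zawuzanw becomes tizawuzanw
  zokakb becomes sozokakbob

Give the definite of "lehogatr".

kutemikh and tobroth both end in -h yet inflect differently (sokutemikhob, titobroth), so the final letter is not what conditions the rule; the second-to-last letter is.
"lehogatr" has second-to-last letter 't'. The one such stem in the data (tobroth → titobroth) adds the prefix ti-, so the same rule applies.
The other pattern: stems whose second-to-last letter is 'k' add so- … -ob around the stem.
So lehogatr → tilehogatr.

tilehogatr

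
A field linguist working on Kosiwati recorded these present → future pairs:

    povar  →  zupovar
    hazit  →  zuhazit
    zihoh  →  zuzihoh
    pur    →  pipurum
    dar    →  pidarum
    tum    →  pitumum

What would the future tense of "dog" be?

povar and pur both end in -r yet inflect differently (zupovar, pipurum), so the final letter is not what conditions the rule; the number of vowels is.
"dog" has 1 vowel. The stems with 1 vowel (pur → pipurum, dar → pidarum, tum → pitumum) add pi- … -um around the stem.
So dog → pidogum.

pidogum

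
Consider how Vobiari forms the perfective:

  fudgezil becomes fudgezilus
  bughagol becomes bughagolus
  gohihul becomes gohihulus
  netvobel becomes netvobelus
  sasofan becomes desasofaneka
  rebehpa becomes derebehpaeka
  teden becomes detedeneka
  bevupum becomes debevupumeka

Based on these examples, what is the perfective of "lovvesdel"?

lovvesdelus

netvobel and teden both have last vowel 'e' yet inflect differently (netvobelus, detedeneka), so the last vowel is not what conditions the rule; the final letter is.
"lovvesdel" ends in -l. The stems ending in -l (fudgezil → fudgezilus, bughagol → bughagolus, gohihul → gohihulus) add -us.
So lovvesdel → lovvesdelus.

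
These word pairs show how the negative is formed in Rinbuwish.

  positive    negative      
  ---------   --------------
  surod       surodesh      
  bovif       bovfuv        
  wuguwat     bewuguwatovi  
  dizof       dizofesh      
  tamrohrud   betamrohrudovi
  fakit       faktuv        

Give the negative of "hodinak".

dizof and bovif both end in -f yet inflect differently (dizofesh, bovfuv), so the final letter is not what conditions the rule; the last vowel is.
"hodinak" has last vowel 'a'. The one such stem in the data (wuguwat → bewuguwatovi) adds be- … -ovi around the stem, so the same rule applies.
The other patterns: stems whose last vowel is 'o' add -esh; stems whose last vowel is 'i' delete the last vowel and add -uv.
So hodinak → behodinakovi.

behodinakovi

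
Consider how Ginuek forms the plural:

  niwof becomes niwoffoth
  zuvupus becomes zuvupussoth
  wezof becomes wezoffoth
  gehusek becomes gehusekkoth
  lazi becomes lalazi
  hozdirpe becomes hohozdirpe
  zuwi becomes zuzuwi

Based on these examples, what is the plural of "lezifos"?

lezifossoth

"lezifos" ends in a consonant. The stems ending in a consonant (niwof → niwoffoth, zuvupus → zuvupussoth, wezof → wezoffoth) double the final consonant and add -oth.
So lezifos → lezifossoth.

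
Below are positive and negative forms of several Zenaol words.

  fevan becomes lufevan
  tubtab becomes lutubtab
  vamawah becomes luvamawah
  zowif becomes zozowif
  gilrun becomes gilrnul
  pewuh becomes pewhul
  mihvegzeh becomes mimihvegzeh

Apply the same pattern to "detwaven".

dedetwaven

fevan and gilrun both end in -n yet inflect differently (lufevan, gilrnul), so the final letter is not what conditions the rule; the last vowel is.
"detwaven" has last vowel 'e'. The one such stem in the data (mihvegzeh → mimihvegzeh) repeats the first consonant+vowel as a prefix (as does zowif), so the same rule applies.
So detwaven → dedetwaven.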